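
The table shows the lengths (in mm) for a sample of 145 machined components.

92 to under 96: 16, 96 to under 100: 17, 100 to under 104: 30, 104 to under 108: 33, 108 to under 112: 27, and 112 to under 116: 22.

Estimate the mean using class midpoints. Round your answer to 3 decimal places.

Midpoints: 94, 98, 102, 106, 110, 114
Σfm = 16×94 + 17×98 + 30×102 + 33×106 + 27×110 + 22×114 = 15206
n = Σf = 145
Mean = 15206 / 145 = 104.8690

104.869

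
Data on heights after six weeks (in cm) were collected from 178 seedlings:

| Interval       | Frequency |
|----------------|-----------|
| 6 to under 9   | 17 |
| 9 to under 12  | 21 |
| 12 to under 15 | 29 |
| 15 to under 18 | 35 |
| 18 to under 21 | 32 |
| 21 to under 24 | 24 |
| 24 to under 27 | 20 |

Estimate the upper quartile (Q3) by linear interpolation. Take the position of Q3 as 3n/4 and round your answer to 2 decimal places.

Cumulative frequencies: 17, 38, 67, 102, 134, 158, 178
n = 178; position = 3n/4 = 133.5.
This falls in the class 18 to under 21: L = 18, F = 102, f = 32, h = 3.
Upper quartile ≈ 18 + ((133.5 − 102) / 32) × 3 = 20.9531

20.95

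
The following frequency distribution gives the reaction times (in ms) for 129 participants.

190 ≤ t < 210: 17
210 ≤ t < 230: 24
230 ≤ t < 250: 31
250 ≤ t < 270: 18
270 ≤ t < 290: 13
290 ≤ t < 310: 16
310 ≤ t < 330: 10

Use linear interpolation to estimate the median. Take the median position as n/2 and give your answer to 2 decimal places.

Cumulative frequencies: 17, 41, 72, 90, 103, 119, 129
n = 129; position = n/2 = 64.5.
This falls in the class 230 ≤ t < 250: L = 230, F = 41, f = 31, h = 20.
Median ≈ 230 + ((64.5 − 41) / 31) × 20 = 245.1613

245.16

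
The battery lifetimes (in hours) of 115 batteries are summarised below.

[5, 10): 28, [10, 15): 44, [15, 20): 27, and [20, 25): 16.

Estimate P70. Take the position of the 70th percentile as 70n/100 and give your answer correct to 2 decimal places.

Cumulative frequencies: 28, 72, 99, 115
n = 115; position = 70n/100 = 80.5.
This falls in the class [15, 20): L = 15, F = 72, f = 27, h = 5.
70th percentile ≈ 15 + ((80.5 − 72) / 27) × 5 = 16.5741

16.57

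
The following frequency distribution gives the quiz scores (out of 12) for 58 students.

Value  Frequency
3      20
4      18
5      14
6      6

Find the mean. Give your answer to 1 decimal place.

4.1

Values: 3, 4, 5, 6
Σfx = 20×3 + 18×4 + 14×5 + 6×6 = 238
n = Σf = 58
Mean = 238 / 58 = 4.1034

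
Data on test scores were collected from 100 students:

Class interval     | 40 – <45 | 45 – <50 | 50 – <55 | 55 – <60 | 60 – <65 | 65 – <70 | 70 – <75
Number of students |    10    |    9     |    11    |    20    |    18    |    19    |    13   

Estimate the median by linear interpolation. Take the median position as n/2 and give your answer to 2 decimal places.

60.00

Cumulative frequencies: 10, 19, 30, 50, 68, 87, 100
n = 100; position = n/2 = 50.
This falls in the class 55 – <60: L = 55, F = 30, f = 20, h = 5.
Median ≈ 55 + ((50 − 30) / 20) × 5 = 60.0000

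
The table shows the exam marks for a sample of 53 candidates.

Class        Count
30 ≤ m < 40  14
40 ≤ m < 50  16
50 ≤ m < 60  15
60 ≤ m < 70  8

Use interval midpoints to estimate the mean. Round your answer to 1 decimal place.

48.2

Midpoints: 35, 45, 55, 65
Σfm = 14×35 + 16×45 + 15×55 + 8×65 = 2555
n = Σf = 53
Mean = 2555 / 53 = 48.2075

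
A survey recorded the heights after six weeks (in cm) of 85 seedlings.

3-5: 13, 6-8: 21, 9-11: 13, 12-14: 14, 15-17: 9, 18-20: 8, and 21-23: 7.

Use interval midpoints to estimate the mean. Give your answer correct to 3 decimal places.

Midpoints: 4, 7, 10, 13, 16, 19, 22
Σfm = 13×4 + 21×7 + 13×10 + 14×13 + 9×16 + 8×19 + 7×22 = 961
n = Σf = 85
Mean = 961 / 85 = 11.3059

11.306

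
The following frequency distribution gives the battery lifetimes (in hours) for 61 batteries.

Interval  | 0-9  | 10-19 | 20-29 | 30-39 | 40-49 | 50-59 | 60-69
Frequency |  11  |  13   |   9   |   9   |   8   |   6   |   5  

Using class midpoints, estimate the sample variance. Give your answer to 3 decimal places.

Midpoints: 4.5, 14.5, 24.5, 34.5, 44.5, 54.5, 64.5
n = 61, Σfm = 1774.5, mean = 29.0902
Σfm² = 73535.25
Σf(m − x̄)² = Σfm² − (Σfm)²/n = 73535.25 − 1774.5²/61 = 21914.7541
Sample variance = 21914.7541 / 60 = 365.2459

365.246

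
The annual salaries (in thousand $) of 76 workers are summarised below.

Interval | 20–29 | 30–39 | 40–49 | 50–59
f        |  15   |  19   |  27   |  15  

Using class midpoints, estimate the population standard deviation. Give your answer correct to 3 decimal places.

10.182

Midpoints: 24.5, 34.5, 44.5, 54.5
n = 76, Σfm = 3042, mean = 40.0263
Σfm² = 129639
Σf(m − x̄)² = Σfm² − (Σfm)²/n = 129639 − 3042²/76 = 7878.9474
Population variance = 7878.9474 / 76 = 103.6704
Standard deviation = √103.6704 = 10.1819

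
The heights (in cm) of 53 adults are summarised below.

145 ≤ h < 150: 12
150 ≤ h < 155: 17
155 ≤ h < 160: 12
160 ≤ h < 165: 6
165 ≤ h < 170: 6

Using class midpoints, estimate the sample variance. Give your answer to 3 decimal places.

Midpoints: 147.5, 152.5, 157.5, 162.5, 167.5
n = 53, Σfm = 8232.5, mean = 155.3302
Σfm² = 1280881.25
Σf(m − x̄)² = Σfm² − (Σfm)²/n = 1280881.25 − 8232.5²/53 = 2125.4717
Sample variance = 2125.4717 / 52 = 40.8745

40.874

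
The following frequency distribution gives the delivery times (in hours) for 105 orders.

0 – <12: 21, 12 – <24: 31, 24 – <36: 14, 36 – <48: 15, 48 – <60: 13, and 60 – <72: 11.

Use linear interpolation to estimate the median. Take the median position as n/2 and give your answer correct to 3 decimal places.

Cumulative frequencies: 21, 52, 66, 81, 94, 105
n = 105; position = n/2 = 52.5.
This falls in the class 24 – <36: L = 24, F = 52, f = 14, h = 12.
Median ≈ 24 + ((52.5 − 52) / 14) × 12 = 24.4286

24.429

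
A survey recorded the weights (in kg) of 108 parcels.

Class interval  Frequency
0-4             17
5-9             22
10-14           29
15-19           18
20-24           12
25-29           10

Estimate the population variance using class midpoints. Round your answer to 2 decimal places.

56.40

Midpoints: 2, 7, 12, 17, 22, 27
n = 108, Σfm = 1376, mean = 12.7407
Σfm² = 23622
Σf(m − x̄)² = Σfm² − (Σfm)²/n = 23622 − 1376²/108 = 6090.7407
Population variance = 6090.7407 / 108 = 56.3957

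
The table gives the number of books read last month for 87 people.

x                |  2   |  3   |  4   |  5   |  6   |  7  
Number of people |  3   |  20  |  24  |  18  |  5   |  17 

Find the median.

4

Cumulative frequencies: 3, 23, 47, 65, 70, 87
n = 87, so the median is the value in position (n+1)/2 = 44.
Position 44 falls at value 4.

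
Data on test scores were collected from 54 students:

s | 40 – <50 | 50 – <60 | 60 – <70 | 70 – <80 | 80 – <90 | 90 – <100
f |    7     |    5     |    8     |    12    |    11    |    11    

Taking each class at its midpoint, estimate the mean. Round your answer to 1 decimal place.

Midpoints: 45, 55, 65, 75, 85, 95
Σfm = 7×45 + 5×55 + 8×65 + 12×75 + 11×85 + 11×95 = 3990
n = Σf = 54
Mean = 3990 / 54 = 73.8889

73.9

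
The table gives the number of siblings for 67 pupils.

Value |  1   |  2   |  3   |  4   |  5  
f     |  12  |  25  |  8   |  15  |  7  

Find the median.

Cumulative frequencies: 12, 37, 45, 60, 67
n = 67, so the median is the value in position (n+1)/2 = 34.
Position 34 falls at value 2.

2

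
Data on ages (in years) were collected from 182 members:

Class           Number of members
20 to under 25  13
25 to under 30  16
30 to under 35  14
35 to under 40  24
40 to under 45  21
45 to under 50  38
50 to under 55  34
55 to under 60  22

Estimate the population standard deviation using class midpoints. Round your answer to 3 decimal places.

Midpoints: 22.5, 27.5, 32.5, 37.5, 42.5, 47.5, 52.5, 57.5
n = 182, Σfm = 7835, mean = 43.0495
Σfm² = 357337.5
Σf(m − x̄)² = Σfm² − (Σfm)²/n = 357337.5 − 7835²/182 = 20045.0549
Population variance = 20045.0549 / 182 = 110.1377
Standard deviation = √110.1377 = 10.4946

10.495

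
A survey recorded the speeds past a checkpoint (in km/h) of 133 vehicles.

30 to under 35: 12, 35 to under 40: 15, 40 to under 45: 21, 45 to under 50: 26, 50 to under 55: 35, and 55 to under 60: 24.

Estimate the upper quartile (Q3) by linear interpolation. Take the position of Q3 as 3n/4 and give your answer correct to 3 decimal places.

53.679

Cumulative frequencies: 12, 27, 48, 74, 109, 133
n = 133; position = 3n/4 = 99.75.
This falls in the class 50 to under 55: L = 50, F = 74, f = 35, h = 5.
Upper quartile ≈ 50 + ((99.75 − 74) / 35) × 5 = 53.6786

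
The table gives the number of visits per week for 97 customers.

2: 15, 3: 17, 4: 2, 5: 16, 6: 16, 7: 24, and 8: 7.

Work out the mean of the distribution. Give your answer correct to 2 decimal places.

5.04

Values: 2, 3, 4, 5, 6, 7, 8
Σfx = 15×2 + 17×3 + 2×4 + 16×5 + 16×6 + 24×7 + 7×8 = 489
n = Σf = 97
Mean = 489 / 97 = 5.0412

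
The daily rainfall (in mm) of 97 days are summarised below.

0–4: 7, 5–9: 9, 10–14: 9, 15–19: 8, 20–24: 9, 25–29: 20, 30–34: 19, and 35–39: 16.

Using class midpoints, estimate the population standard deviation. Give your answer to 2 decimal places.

11.01

Midpoints: 2, 7, 12, 17, 22, 27, 32, 37
n = 97, Σfm = 2259, mean = 23.2887
Σfm² = 64373
Σf(m − x̄)² = Σfm² − (Σfm)²/n = 64373 − 2259²/97 = 11763.9175
Population variance = 11763.9175 / 97 = 121.2775
Standard deviation = √121.2775 = 11.0126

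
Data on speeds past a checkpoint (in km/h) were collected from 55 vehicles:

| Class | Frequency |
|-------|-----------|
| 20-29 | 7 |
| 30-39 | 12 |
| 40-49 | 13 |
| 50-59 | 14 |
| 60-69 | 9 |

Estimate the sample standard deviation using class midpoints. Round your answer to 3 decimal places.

Midpoints: 24.5, 34.5, 44.5, 54.5, 64.5
n = 55, Σfm = 2507.5, mean = 45.5909
Σfm² = 123253.75
Σf(m − x̄)² = Σfm² − (Σfm)²/n = 123253.75 − 2507.5²/55 = 8934.5455
Sample variance = 8934.5455 / 54 = 165.4545
Standard deviation = √165.4545 = 12.8629

12.863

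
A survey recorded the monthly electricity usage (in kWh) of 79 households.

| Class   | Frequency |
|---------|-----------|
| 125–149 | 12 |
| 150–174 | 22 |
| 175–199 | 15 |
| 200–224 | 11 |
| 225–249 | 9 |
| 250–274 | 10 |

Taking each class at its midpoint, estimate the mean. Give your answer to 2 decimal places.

191.11

Midpoints: 137, 162, 187, 212, 237, 262
Σfm = 12×137 + 22×162 + 15×187 + 11×212 + 9×237 + 10×262 = 15098
n = Σf = 79
Mean = 15098 / 79 = 191.1139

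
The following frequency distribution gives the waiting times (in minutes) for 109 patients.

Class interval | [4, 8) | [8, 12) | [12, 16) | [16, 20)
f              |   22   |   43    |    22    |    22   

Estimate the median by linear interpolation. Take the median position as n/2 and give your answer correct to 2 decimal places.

11.02

Cumulative frequencies: 22, 65, 87, 109
n = 109; position = n/2 = 54.5.
This falls in the class [8, 12): L = 8, F = 22, f = 43, h = 4.
Median ≈ 8 + ((54.5 − 22) / 43) × 4 = 11.0233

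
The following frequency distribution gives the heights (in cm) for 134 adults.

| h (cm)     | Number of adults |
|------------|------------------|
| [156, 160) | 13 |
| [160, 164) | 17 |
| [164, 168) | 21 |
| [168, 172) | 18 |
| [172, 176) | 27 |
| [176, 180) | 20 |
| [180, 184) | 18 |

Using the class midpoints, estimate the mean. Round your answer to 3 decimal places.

Midpoints: 158, 162, 166, 170, 174, 178, 182
Σfm = 13×158 + 17×162 + 21×166 + 18×170 + 27×174 + 20×178 + 18×182 = 22888
n = Σf = 134
Mean = 22888 / 134 = 170.8060

170.806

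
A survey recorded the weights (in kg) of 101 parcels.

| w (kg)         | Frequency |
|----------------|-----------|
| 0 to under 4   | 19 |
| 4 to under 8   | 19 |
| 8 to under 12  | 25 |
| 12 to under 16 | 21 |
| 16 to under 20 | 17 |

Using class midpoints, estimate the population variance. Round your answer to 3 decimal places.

29.142

Midpoints: 2, 6, 10, 14, 18
n = 101, Σfm = 1002, mean = 9.9208
Σfm² = 12884
Σf(m − x̄)² = Σfm² − (Σfm)²/n = 12884 − 1002²/101 = 2943.3663
Population variance = 2943.3663 / 101 = 29.1422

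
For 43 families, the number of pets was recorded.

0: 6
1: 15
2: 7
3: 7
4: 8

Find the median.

2

Cumulative frequencies: 6, 21, 28, 35, 43
n = 43, so the median is the value in position (n+1)/2 = 22.
Position 22 falls at value 2.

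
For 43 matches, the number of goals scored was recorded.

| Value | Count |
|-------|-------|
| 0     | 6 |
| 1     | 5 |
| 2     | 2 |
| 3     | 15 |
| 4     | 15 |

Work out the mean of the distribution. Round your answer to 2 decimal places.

2.65

Values: 0, 1, 2, 3, 4
Σfx = 6×0 + 5×1 + 2×2 + 15×3 + 15×4 = 114
n = Σf = 43
Mean = 114 / 43 = 2.6512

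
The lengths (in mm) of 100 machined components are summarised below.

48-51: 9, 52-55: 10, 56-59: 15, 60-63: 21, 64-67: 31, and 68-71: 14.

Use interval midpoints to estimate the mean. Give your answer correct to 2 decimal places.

Midpoints: 49.5, 53.5, 57.5, 61.5, 65.5, 69.5
Σfm = 9×49.5 + 10×53.5 + 15×57.5 + 21×61.5 + 31×65.5 + 14×69.5 = 6138
n = Σf = 100
Mean = 6138 / 100 = 61.3800

61.38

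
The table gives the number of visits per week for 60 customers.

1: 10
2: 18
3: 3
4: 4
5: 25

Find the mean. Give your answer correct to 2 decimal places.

Values: 1, 2, 3, 4, 5
Σfx = 10×1 + 18×2 + 3×3 + 4×4 + 25×5 = 196
n = Σf = 60
Mean = 196 / 60 = 3.2667

3.27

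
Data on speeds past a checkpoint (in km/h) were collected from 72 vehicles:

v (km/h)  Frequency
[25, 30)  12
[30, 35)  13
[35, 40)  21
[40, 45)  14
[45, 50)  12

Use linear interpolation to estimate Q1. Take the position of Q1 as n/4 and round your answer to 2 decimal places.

Cumulative frequencies: 12, 25, 46, 60, 72
n = 72; position = n/4 = 18.
This falls in the class [30, 35): L = 30, F = 12, f = 13, h = 5.
Lower quartile ≈ 30 + ((18 − 12) / 13) × 5 = 32.3077

32.31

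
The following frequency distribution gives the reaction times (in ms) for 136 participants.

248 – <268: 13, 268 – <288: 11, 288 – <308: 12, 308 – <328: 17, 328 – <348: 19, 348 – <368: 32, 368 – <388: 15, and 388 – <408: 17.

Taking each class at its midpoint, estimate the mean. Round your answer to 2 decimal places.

336.09

Midpoints: 258, 278, 298, 318, 338, 358, 378, 398
Σfm = 13×258 + 11×278 + 12×298 + 17×318 + 19×338 + 32×358 + 15×378 + 17×398 = 45708
n = Σf = 136
Mean = 45708 / 136 = 336.0882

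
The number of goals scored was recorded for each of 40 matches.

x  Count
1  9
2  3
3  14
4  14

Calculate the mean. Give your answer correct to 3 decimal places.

Values: 1, 2, 3, 4
Σfx = 9×1 + 3×2 + 14×3 + 14×4 = 113
n = Σf = 40
Mean = 113 / 40 = 2.8250

2.825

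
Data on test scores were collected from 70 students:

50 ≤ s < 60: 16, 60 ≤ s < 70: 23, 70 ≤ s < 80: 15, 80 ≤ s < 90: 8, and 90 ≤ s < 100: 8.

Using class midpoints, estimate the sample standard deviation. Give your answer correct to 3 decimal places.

Midpoints: 55, 65, 75, 85, 95
n = 70, Σfm = 4940, mean = 70.5714
Σfm² = 359950
Σf(m − x̄)² = Σfm² − (Σfm)²/n = 359950 − 4940²/70 = 11327.1429
Sample variance = 11327.1429 / 69 = 164.1615
Standard deviation = √164.1615 = 12.8126

12.813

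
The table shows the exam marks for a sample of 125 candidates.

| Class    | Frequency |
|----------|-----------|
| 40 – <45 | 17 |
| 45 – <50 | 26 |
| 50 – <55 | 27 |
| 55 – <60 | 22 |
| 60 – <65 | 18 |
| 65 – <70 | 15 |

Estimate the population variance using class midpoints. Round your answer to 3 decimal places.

61.642

Midpoints: 42.5, 47.5, 52.5, 57.5, 62.5, 67.5
n = 125, Σfm = 6777.5, mean = 54.2200
Σfm² = 375181.25
Σf(m − x̄)² = Σfm² − (Σfm)²/n = 375181.25 − 6777.5²/125 = 7705.2000
Population variance = 7705.2000 / 125 = 61.6416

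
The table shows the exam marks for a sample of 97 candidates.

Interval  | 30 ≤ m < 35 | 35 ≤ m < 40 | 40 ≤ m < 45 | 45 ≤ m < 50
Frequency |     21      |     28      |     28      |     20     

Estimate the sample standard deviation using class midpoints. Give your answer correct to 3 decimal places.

Midpoints: 32.5, 37.5, 42.5, 47.5
n = 97, Σfm = 3872.5, mean = 39.9227
Σfm² = 157256.25
Σf(m − x̄)² = Σfm² − (Σfm)²/n = 157256.25 − 3872.5²/97 = 2655.6701
Sample variance = 2655.6701 / 96 = 27.6632
Standard deviation = √27.6632 = 5.2596

5.260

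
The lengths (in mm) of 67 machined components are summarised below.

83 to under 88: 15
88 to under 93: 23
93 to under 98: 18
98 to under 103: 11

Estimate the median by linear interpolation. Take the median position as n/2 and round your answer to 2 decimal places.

92.02

Cumulative frequencies: 15, 38, 56, 67
n = 67; position = n/2 = 33.5.
This falls in the class 88 to under 93: L = 88, F = 15, f = 23, h = 5.
Median ≈ 88 + ((33.5 − 15) / 23) × 5 = 92.0217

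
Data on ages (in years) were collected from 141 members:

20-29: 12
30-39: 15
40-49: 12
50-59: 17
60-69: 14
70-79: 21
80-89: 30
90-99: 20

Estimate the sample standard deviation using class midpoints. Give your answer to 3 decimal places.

22.562

Midpoints: 24.5, 34.5, 44.5, 54.5, 64.5, 74.5, 84.5, 94.5
n = 141, Σfm = 9164.5, mean = 64.9965
Σfm² = 666925.25
Σf(m − x̄)² = Σfm² − (Σfm)²/n = 666925.25 − 9164.5²/141 = 71265.2482
Sample variance = 71265.2482 / 140 = 509.0375
Standard deviation = √509.0375 = 22.5619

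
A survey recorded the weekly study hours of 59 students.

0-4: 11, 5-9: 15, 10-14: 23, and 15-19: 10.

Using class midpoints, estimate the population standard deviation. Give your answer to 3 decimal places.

4.899

Midpoints: 2, 7, 12, 17
n = 59, Σfm = 573, mean = 9.7119
Σfm² = 6981
Σf(m − x̄)² = Σfm² − (Σfm)²/n = 6981 − 573²/59 = 1416.1017
Population variance = 1416.1017 / 59 = 24.0017
Standard deviation = √24.0017 = 4.8992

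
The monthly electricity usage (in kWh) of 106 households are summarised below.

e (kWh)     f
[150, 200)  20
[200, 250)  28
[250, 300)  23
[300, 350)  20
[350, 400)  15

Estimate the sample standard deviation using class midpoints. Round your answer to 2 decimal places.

Midpoints: 175, 225, 275, 325, 375
n = 106, Σfm = 28250, mean = 266.5094
Σfm² = 7991250
Σf(m − x̄)² = Σfm² − (Σfm)²/n = 7991250 − 28250²/106 = 462358.4906
Sample variance = 462358.4906 / 105 = 4403.4142
Standard deviation = √4403.4142 = 66.3582

66.36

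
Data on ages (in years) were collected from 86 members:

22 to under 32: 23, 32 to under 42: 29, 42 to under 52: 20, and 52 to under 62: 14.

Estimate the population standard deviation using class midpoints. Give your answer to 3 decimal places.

10.328

Midpoints: 27, 37, 47, 57
n = 86, Σfm = 3432, mean = 39.9070
Σfm² = 146134
Σf(m − x̄)² = Σfm² − (Σfm)²/n = 146134 − 3432²/86 = 9173.2558
Population variance = 9173.2558 / 86 = 106.6658
Standard deviation = √106.6658 = 10.3279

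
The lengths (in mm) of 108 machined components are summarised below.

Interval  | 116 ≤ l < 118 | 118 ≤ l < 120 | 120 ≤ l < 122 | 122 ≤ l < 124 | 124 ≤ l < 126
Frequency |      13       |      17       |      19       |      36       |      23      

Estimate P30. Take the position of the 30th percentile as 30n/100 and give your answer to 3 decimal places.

120.253

Cumulative frequencies: 13, 30, 49, 85, 108
n = 108; position = 30n/100 = 32.4.
This falls in the class 120 ≤ l < 122: L = 120, F = 30, f = 19, h = 2.
30th percentile ≈ 120 + ((32.4 − 30) / 19) × 2 = 120.2526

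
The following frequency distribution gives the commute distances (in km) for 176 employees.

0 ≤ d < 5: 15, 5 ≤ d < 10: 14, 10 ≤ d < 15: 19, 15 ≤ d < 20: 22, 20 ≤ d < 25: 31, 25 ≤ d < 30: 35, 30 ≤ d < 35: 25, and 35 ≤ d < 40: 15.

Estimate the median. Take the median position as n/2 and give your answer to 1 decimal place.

Cumulative frequencies: 15, 29, 48, 70, 101, 136, 161, 176
n = 176; position = n/2 = 88.
This falls in the class 20 ≤ d < 25: L = 20, F = 70, f = 31, h = 5.
Median ≈ 20 + ((88 − 70) / 31) × 5 = 22.9032

22.9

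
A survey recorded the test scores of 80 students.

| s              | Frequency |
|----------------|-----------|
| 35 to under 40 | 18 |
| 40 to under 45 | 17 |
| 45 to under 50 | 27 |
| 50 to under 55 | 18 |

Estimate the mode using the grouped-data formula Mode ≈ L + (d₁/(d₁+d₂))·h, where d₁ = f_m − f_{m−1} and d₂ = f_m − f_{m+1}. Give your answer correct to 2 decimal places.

Modal class: 45 to under 50 (highest frequency 27).
d₁ = 27 − 17 = 10, d₂ = 27 − 18 = 9
Mode ≈ 45 + (10/(10+9)) × 5 = 45 + 2.6316 = 47.6316

47.63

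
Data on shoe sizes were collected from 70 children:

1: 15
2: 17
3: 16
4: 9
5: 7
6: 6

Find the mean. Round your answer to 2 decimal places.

2.91

Values: 1, 2, 3, 4, 5, 6
Σfx = 15×1 + 17×2 + 16×3 + 9×4 + 7×5 + 6×6 = 204
n = Σf = 70
Mean = 204 / 70 = 2.9143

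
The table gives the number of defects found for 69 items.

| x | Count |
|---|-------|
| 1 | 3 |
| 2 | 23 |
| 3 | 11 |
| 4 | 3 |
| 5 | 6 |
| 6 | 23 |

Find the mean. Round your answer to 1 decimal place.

Values: 1, 2, 3, 4, 5, 6
Σfx = 3×1 + 23×2 + 11×3 + 3×4 + 6×5 + 23×6 = 262
n = Σf = 69
Mean = 262 / 69 = 3.7971

3.8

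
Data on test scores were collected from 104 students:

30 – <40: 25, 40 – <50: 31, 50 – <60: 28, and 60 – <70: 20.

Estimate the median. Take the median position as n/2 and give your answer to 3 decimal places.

48.710

Cumulative frequencies: 25, 56, 84, 104
n = 104; position = n/2 = 52.
This falls in the class 40 – <50: L = 40, F = 25, f = 31, h = 10.
Median ≈ 40 + ((52 − 25) / 31) × 10 = 48.7097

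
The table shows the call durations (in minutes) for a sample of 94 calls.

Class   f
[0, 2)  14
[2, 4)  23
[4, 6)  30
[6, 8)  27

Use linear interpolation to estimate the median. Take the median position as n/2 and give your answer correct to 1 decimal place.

Cumulative frequencies: 14, 37, 67, 94
n = 94; position = n/2 = 47.
This falls in the class [4, 6): L = 4, F = 37, f = 30, h = 2.
Median ≈ 4 + ((47 − 37) / 30) × 2 = 4.6667

4.7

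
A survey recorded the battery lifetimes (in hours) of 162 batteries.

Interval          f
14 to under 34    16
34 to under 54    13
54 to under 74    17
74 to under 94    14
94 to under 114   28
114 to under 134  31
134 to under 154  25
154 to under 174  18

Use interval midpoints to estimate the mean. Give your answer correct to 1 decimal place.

Midpoints: 24, 44, 64, 84, 104, 124, 144, 164
Σfm = 16×24 + 13×44 + 17×64 + 14×84 + 28×104 + 31×124 + 25×144 + 18×164 = 16528
n = Σf = 162
Mean = 16528 / 162 = 102.0247

102.0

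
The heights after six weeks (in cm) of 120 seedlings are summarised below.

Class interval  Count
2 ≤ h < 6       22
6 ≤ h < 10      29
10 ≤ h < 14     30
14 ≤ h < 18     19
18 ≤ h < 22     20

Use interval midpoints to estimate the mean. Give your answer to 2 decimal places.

11.53

Midpoints: 4, 8, 12, 16, 20
Σfm = 22×4 + 29×8 + 30×12 + 19×16 + 20×20 = 1384
n = Σf = 120
Mean = 1384 / 120 = 11.5333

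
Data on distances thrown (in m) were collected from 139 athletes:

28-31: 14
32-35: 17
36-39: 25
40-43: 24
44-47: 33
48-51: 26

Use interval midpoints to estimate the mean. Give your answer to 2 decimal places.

41.04

Midpoints: 29.5, 33.5, 37.5, 41.5, 45.5, 49.5
Σfm = 14×29.5 + 17×33.5 + 25×37.5 + 24×41.5 + 33×45.5 + 26×49.5 = 5704.5
n = Σf = 139
Mean = 5704.5 / 139 = 41.0396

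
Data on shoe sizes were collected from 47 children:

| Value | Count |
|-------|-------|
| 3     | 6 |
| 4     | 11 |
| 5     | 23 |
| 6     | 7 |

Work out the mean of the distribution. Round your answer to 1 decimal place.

Values: 3, 4, 5, 6
Σfx = 6×3 + 11×4 + 23×5 + 7×6 = 219
n = Σf = 47
Mean = 219 / 47 = 4.6596

4.7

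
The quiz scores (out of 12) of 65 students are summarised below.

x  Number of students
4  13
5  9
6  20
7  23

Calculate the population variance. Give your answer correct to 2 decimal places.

1.26

Values: 4, 5, 6, 7
n = 65, Σfx = 378, mean = 5.8154
Σfx² = 2280
Σf(x − x̄)² = Σfx² − (Σfx)²/n = 2280 − 378²/65 = 81.7846
Population variance = 81.7846 / 65 = 1.2582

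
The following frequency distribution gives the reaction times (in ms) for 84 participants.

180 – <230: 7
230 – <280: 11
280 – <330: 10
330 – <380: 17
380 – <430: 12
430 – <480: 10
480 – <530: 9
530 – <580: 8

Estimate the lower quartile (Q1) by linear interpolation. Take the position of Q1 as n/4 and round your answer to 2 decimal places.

Cumulative frequencies: 7, 18, 28, 45, 57, 67, 76, 84
n = 84; position = n/4 = 21.
This falls in the class 280 – <330: L = 280, F = 18, f = 10, h = 50.
Lower quartile ≈ 280 + ((21 − 18) / 10) × 50 = 295.0000

295.00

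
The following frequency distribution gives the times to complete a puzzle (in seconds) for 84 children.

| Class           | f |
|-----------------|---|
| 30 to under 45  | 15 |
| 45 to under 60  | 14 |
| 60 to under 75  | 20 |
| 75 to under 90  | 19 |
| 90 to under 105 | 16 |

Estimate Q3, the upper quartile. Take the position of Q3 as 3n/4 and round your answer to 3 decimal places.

86.053

Cumulative frequencies: 15, 29, 49, 68, 84
n = 84; position = 3n/4 = 63.
This falls in the class 75 to under 90: L = 75, F = 49, f = 19, h = 15.
Upper quartile ≈ 75 + ((63 − 49) / 19) × 15 = 86.0526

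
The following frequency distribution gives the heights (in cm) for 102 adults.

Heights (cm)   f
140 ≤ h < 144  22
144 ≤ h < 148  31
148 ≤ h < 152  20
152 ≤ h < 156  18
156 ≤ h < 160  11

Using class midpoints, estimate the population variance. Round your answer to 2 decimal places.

26.51

Midpoints: 142, 146, 150, 154, 158
n = 102, Σfm = 15160, mean = 148.6275
Σfm² = 2255896
Σf(m − x̄)² = Σfm² − (Σfm)²/n = 2255896 − 15160²/102 = 2703.8431
Population variance = 2703.8431 / 102 = 26.5083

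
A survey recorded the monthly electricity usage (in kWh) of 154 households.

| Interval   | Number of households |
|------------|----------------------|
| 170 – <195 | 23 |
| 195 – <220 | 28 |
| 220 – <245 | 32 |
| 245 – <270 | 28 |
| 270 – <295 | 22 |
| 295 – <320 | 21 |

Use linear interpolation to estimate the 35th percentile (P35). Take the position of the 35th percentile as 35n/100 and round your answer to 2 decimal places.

Cumulative frequencies: 23, 51, 83, 111, 133, 154
n = 154; position = 35n/100 = 53.9.
This falls in the class 220 – <245: L = 220, F = 51, f = 32, h = 25.
35th percentile ≈ 220 + ((53.9 − 51) / 32) × 25 = 222.2656

222.27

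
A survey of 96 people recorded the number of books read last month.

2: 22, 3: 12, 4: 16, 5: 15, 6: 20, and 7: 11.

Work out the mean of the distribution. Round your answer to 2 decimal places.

Values: 2, 3, 4, 5, 6, 7
Σfx = 22×2 + 12×3 + 16×4 + 15×5 + 20×6 + 11×7 = 416
n = Σf = 96
Mean = 416 / 96 = 4.3333

4.33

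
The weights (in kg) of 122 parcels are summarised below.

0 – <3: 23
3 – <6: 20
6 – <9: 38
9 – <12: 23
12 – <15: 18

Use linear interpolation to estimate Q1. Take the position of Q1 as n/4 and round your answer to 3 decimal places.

Cumulative frequencies: 23, 43, 81, 104, 122
n = 122; position = n/4 = 30.5.
This falls in the class 3 – <6: L = 3, F = 23, f = 20, h = 3.
Lower quartile ≈ 3 + ((30.5 − 23) / 20) × 3 = 4.1250

4.125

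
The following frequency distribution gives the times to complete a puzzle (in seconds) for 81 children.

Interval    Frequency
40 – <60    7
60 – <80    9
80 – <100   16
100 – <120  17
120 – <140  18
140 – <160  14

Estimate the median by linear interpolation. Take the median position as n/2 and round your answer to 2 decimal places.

110.00

Cumulative frequencies: 7, 16, 32, 49, 67, 81
n = 81; position = n/2 = 40.5.
This falls in the class 100 – <120: L = 100, F = 32, f = 17, h = 20.
Median ≈ 100 + ((40.5 − 32) / 17) × 20 = 110.0000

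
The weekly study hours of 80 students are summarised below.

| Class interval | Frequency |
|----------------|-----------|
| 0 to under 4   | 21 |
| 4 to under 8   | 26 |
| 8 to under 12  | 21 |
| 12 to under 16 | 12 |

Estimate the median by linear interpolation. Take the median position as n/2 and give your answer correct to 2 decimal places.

6.92

Cumulative frequencies: 21, 47, 68, 80
n = 80; position = n/2 = 40.
This falls in the class 4 to under 8: L = 4, F = 21, f = 26, h = 4.
Median ≈ 4 + ((40 − 21) / 26) × 4 = 6.9231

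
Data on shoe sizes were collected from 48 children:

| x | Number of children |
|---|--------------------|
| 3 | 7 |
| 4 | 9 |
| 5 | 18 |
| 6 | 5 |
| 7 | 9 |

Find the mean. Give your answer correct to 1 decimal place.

Values: 3, 4, 5, 6, 7
Σfx = 7×3 + 9×4 + 18×5 + 5×6 + 9×7 = 240
n = Σf = 48
Mean = 240 / 48 = 5.0000

5.0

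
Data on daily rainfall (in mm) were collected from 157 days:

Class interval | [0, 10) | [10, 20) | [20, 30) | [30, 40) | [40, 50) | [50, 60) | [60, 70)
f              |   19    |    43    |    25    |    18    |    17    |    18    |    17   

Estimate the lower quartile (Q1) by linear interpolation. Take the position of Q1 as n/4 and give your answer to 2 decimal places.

14.71

Cumulative frequencies: 19, 62, 87, 105, 122, 140, 157
n = 157; position = n/4 = 39.25.
This falls in the class [10, 20): L = 10, F = 19, f = 43, h = 10.
Lower quartile ≈ 10 + ((39.25 − 19) / 43) × 10 = 14.7093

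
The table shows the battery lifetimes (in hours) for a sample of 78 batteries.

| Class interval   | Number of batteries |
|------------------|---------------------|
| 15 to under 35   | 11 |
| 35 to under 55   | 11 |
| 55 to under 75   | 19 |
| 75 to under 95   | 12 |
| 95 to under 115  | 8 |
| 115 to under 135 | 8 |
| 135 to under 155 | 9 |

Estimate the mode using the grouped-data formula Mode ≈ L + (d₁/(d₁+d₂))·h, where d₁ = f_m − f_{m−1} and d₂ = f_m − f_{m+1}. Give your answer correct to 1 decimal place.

65.7

Modal class: 55 to under 75 (highest frequency 19).
d₁ = 19 − 11 = 8, d₂ = 19 − 12 = 7
Mode ≈ 55 + (8/(8+7)) × 20 = 55 + 10.6667 = 65.6667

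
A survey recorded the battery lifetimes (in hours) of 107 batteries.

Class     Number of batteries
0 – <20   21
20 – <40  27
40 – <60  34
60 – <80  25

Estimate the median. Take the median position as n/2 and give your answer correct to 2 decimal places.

43.24

Cumulative frequencies: 21, 48, 82, 107
n = 107; position = n/2 = 53.5.
This falls in the class 40 – <60: L = 40, F = 48, f = 34, h = 20.
Median ≈ 40 + ((53.5 − 48) / 34) × 20 = 43.2353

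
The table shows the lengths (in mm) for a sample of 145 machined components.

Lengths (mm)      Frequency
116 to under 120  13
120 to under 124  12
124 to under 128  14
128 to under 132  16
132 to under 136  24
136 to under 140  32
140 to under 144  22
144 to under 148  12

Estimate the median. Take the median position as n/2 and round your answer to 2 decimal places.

Cumulative frequencies: 13, 25, 39, 55, 79, 111, 133, 145
n = 145; position = n/2 = 72.5.
This falls in the class 132 to under 136: L = 132, F = 55, f = 24, h = 4.
Median ≈ 132 + ((72.5 − 55) / 24) × 4 = 134.9167

134.92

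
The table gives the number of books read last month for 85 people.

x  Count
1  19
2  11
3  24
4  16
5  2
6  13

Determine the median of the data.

3

Cumulative frequencies: 19, 30, 54, 70, 72, 85
n = 85, so the median is the value in position (n+1)/2 = 43.
Position 43 falls at value 3.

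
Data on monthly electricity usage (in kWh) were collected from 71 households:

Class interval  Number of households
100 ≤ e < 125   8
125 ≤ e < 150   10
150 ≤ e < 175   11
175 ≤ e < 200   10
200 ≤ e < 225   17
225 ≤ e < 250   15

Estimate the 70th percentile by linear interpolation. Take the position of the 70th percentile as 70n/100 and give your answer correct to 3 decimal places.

Cumulative frequencies: 8, 18, 29, 39, 56, 71
n = 71; position = 70n/100 = 49.7.
This falls in the class 200 ≤ e < 225: L = 200, F = 39, f = 17, h = 25.
70th percentile ≈ 200 + ((49.7 − 39) / 17) × 25 = 215.7353

215.735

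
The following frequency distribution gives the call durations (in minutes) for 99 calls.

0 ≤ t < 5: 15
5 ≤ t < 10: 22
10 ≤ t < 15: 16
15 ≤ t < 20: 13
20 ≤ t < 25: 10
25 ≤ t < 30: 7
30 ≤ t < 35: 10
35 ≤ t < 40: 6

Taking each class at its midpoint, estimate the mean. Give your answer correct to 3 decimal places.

Midpoints: 2.5, 7.5, 12.5, 17.5, 22.5, 27.5, 32.5, 37.5
Σfm = 15×2.5 + 22×7.5 + 16×12.5 + 13×17.5 + 10×22.5 + 7×27.5 + 10×32.5 + 6×37.5 = 1597.5
n = Σf = 99
Mean = 1597.5 / 99 = 16.1364

16.136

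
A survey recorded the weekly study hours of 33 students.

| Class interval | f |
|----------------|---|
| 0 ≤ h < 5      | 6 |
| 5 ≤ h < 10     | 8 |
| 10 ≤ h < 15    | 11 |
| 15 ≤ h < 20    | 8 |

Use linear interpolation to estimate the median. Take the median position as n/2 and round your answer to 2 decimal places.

11.14

Cumulative frequencies: 6, 14, 25, 33
n = 33; position = n/2 = 16.5.
This falls in the class 10 ≤ h < 15: L = 10, F = 14, f = 11, h = 5.
Median ≈ 10 + ((16.5 − 14) / 11) × 5 = 11.1364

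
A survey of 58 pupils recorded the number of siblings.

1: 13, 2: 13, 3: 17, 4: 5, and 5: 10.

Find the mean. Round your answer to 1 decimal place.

Values: 1, 2, 3, 4, 5
Σfx = 13×1 + 13×2 + 17×3 + 5×4 + 10×5 = 160
n = Σf = 58
Mean = 160 / 58 = 2.7586

2.8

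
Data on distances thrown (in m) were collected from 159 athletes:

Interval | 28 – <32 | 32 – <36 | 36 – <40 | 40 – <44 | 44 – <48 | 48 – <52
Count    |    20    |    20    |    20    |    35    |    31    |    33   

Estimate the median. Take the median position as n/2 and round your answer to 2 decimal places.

42.23

Cumulative frequencies: 20, 40, 60, 95, 126, 159
n = 159; position = n/2 = 79.5.
This falls in the class 40 – <44: L = 40, F = 60, f = 35, h = 4.
Median ≈ 40 + ((79.5 − 60) / 35) × 4 = 42.2286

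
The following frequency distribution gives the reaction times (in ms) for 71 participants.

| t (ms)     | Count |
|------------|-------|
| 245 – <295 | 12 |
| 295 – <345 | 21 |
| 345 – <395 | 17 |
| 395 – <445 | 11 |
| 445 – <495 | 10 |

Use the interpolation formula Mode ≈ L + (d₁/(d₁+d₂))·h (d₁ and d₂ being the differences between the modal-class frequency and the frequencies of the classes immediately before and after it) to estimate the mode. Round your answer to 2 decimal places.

Modal class: 295 – <345 (highest frequency 21).
d₁ = 21 − 12 = 9, d₂ = 21 − 17 = 4
Mode ≈ 295 + (9/(9+4)) × 50 = 295 + 34.6154 = 329.6154

329.62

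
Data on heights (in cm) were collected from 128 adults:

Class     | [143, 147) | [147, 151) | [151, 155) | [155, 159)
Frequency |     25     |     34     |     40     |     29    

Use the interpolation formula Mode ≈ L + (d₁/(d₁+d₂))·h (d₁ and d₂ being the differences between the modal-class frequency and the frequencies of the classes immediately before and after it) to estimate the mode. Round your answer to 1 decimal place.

152.4

Modal class: [151, 155) (highest frequency 40).
d₁ = 40 − 34 = 6, d₂ = 40 − 29 = 11
Mode ≈ 151 + (6/(6+11)) × 4 = 151 + 1.4118 = 152.4118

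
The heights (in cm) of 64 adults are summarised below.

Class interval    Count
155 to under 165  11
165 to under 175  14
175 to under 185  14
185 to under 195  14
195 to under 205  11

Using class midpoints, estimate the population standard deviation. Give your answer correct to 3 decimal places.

13.463

Midpoints: 160, 170, 180, 190, 200
n = 64, Σfm = 11520, mean = 180.0000
Σfm² = 2085200
Σf(m − x̄)² = Σfm² − (Σfm)²/n = 2085200 − 11520²/64 = 11600.0000
Population variance = 11600.0000 / 64 = 181.2500
Standard deviation = √181.2500 = 13.4629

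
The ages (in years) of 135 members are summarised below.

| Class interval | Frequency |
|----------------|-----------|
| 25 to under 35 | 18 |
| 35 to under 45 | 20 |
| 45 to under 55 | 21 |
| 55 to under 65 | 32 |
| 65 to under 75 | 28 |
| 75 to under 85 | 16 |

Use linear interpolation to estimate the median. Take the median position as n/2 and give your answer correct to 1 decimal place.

Cumulative frequencies: 18, 38, 59, 91, 119, 135
n = 135; position = n/2 = 67.5.
This falls in the class 55 to under 65: L = 55, F = 59, f = 32, h = 10.
Median ≈ 55 + ((67.5 − 59) / 32) × 10 = 57.6562

57.7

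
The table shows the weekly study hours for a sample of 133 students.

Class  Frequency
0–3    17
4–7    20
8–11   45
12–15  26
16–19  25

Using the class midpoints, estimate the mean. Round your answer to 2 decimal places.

Midpoints: 1.5, 5.5, 9.5, 13.5, 17.5
Σfm = 17×1.5 + 20×5.5 + 45×9.5 + 26×13.5 + 25×17.5 = 1351.5
n = Σf = 133
Mean = 1351.5 / 133 = 10.1617

10.16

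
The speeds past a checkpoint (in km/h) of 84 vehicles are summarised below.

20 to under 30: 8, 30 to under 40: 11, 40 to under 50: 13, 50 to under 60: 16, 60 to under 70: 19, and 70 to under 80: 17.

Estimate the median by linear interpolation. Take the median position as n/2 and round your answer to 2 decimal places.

56.25

Cumulative frequencies: 8, 19, 32, 48, 67, 84
n = 84; position = n/2 = 42.
This falls in the class 50 to under 60: L = 50, F = 32, f = 16, h = 10.
Median ≈ 50 + ((42 − 32) / 16) × 10 = 56.2500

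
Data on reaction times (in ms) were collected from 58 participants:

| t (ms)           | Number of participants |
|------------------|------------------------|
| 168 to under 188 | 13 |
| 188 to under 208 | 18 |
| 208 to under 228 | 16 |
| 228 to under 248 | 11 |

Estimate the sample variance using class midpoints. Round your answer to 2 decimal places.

Midpoints: 178, 198, 218, 238
n = 58, Σfm = 11984, mean = 206.6207
Σfm² = 2501032
Σf(m − x̄)² = Σfm² − (Σfm)²/n = 2501032 − 11984²/58 = 24889.6552
Sample variance = 24889.6552 / 57 = 436.6606

436.66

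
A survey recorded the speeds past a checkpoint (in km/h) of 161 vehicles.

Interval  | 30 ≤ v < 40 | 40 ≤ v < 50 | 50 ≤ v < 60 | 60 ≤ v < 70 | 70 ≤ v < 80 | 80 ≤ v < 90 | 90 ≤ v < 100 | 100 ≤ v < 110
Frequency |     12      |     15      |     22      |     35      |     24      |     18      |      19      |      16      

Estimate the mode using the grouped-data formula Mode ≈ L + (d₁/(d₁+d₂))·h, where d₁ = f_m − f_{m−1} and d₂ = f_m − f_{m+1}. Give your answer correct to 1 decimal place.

65.4

Modal class: 60 ≤ v < 70 (highest frequency 35).
d₁ = 35 − 22 = 13, d₂ = 35 − 24 = 11
Mode ≈ 60 + (13/(13+11)) × 10 = 60 + 5.4167 = 65.4167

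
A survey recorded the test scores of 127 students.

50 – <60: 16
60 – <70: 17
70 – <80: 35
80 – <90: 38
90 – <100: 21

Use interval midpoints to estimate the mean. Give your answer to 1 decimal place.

Midpoints: 55, 65, 75, 85, 95
Σfm = 16×55 + 17×65 + 35×75 + 38×85 + 21×95 = 9835
n = Σf = 127
Mean = 9835 / 127 = 77.4409

77.4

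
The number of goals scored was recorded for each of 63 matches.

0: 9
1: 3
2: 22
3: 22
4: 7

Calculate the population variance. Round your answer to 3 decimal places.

Values: 0, 1, 2, 3, 4
n = 63, Σfx = 141, mean = 2.2381
Σfx² = 401
Σf(x − x̄)² = Σfx² − (Σfx)²/n = 401 − 141²/63 = 85.4286
Population variance = 85.4286 / 63 = 1.3560

1.356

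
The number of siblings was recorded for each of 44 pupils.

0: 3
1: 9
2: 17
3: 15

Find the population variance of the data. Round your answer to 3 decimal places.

0.818

Values: 0, 1, 2, 3
n = 44, Σfx = 88, mean = 2.0000
Σfx² = 212
Σf(x − x̄)² = Σfx² − (Σfx)²/n = 212 − 88²/44 = 36.0000
Population variance = 36.0000 / 44 = 0.8182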